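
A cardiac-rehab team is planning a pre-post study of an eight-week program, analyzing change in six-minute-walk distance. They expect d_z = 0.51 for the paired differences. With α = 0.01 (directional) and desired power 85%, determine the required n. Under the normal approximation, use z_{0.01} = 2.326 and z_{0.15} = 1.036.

n = 44 pairs

For a paired (one-sample on differences) test: n = ((z_{α} + z_β) / d)².
z_{α} + z_β = 2.326 + 1.036 = 3.362.
n = (3.362 / 0.51)² = 6.592² = 43.46.
Round up.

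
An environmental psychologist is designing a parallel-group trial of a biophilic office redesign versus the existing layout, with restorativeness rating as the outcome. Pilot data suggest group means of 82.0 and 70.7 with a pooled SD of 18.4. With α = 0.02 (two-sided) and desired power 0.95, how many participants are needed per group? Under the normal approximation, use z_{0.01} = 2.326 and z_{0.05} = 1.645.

Cohen's d = |M₁ − M₂| / SD_pooled = |82.0 − 70.7| / 18.4 = 11.3 / 18.4 = 0.614.
For two independent groups with equal n: n = 2·((z_{α/2} + z_β) / d)².
z_{α/2} + z_β = 2.326 + 1.645 = 3.971.
n = 2 × (3.971 / 0.614)² = 2 × 6.467² = 2 × 41.83 = 83.7.
Round up to the next whole participant.

n = 84 per group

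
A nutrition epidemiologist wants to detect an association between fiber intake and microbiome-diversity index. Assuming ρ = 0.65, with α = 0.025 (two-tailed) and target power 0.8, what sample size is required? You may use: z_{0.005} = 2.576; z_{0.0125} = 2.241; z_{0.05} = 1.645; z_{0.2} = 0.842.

n = 19

Fisher's z: C = ½·ln((1+r)/(1−r)) = ½·ln(4.7143) = 0.7753.
n = ((z_{α/2} + z_β)/C)² + 3.
(2.241 + 0.842) / 0.7753 = 3.083 / 0.7753 = 3.977.
n = 3.977² + 3 = 15.81 + 3 = 18.8.
Round up.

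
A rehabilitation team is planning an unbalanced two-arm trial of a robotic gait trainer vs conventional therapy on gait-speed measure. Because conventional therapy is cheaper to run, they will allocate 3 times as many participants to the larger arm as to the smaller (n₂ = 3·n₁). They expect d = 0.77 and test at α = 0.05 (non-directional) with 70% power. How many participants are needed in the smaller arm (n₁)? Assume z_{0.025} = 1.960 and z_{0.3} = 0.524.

With allocation ratio k = n₂/n₁ = 3, Var(x̄₁−x̄₂) = σ²(1/n₁ + 1/(k·n₁)) = σ²·(k+1)/(k·n₁).
So n₁ = (1 + 1/k)·((z_{α/2} + z_β)/d)² = 1.333 × (2.484/0.77)².
n₁ = 1.333 × 10.41 = 13.9.
Round up: n₁ = 14, giving n₂ = 3 × 14 = 42.

n₁ = 14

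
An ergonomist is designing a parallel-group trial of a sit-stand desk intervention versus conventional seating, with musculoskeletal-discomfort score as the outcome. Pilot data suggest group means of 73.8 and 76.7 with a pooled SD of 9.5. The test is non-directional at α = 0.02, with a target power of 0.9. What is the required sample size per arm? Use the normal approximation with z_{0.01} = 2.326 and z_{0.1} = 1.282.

Cohen's d = |M₁ − M₂| / SD_pooled = |73.8 − 76.7| / 9.5 = 2.9 / 9.5 = 0.305.
For two independent groups with equal n: n = 2·((z_{α/2} + z_β) / d)².
z_{α/2} + z_β = 2.326 + 1.282 = 3.608.
n = 2 × (3.608 / 0.305)² = 2 × 11.830² = 2 × 139.94 = 279.9.
Round up to the next whole participant.

n = 280 per group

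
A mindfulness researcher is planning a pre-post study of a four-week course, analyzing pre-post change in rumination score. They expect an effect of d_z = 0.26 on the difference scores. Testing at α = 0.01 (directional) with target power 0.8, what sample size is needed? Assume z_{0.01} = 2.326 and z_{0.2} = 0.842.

For a paired (one-sample on differences) test: n = ((z_{α} + z_β) / d)².
z_{α} + z_β = 2.326 + 0.842 = 3.168.
n = (3.168 / 0.26)² = 12.185² = 148.46.
Round up.

n = 149 pairs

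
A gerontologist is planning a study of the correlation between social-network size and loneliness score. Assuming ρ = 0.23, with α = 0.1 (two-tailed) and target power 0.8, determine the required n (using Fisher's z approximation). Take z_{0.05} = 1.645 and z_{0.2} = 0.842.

Fisher's z: C = ½·ln((1+r)/(1−r)) = ½·ln(1.5974) = 0.2342.
n = ((z_{α/2} + z_β)/C)² + 3.
(1.645 + 0.842) / 0.2342 = 2.487 / 0.2342 = 10.619.
n = 10.619² + 3 = 112.77 + 3 = 115.8.
Round up.

n = 116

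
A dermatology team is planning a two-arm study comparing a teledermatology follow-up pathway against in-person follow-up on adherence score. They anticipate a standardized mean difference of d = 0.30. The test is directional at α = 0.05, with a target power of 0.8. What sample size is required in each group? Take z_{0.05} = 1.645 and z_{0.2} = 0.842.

n = 138 per group

For two independent groups with equal n: n = 2·((z_{α} + z_β) / d)².
z_{α} + z_β = 1.645 + 0.842 = 2.487.
n = 2 × (2.487 / 0.30)² = 2 × 8.290² = 2 × 68.72 = 137.4.
Round up to the next whole participant.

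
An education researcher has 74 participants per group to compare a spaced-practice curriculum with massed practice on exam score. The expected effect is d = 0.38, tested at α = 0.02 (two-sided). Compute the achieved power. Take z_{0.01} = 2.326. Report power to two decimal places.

For two equal groups, power = Φ(d·√(n/2) − z_{α/2}).
d·√(n/2) = 0.38 × √(74/2) = 0.38 × 6.083 = 2.311.
z_β = 2.311 − 2.326 = -0.015.
Power = Φ(-0.015) = 0.494.

power ≈ 0.49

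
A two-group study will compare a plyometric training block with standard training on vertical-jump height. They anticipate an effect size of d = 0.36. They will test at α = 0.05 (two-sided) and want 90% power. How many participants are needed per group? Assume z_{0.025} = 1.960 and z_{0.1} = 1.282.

For two independent groups with equal n: n = 2·((z_{α/2} + z_β) / d)².
z_{α/2} + z_β = 1.960 + 1.282 = 3.242.
n = 2 × (3.242 / 0.36)² = 2 × 9.006² = 2 × 81.10 = 162.2.
Round up to the next whole participant.

n = 163 per group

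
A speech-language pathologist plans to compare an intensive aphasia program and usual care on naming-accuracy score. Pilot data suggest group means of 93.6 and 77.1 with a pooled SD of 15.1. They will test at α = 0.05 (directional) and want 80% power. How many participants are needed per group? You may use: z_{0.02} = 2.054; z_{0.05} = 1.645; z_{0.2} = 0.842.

Cohen's d = |M₁ − M₂| / SD_pooled = |93.6 − 77.1| / 15.1 = 16.5 / 15.1 = 1.093.
For two independent groups with equal n: n = 2·((z_{α} + z_β) / d)².
z_{α} + z_β = 1.645 + 0.842 = 2.487.
n = 2 × (2.487 / 1.093)² = 2 × 2.275² = 2 × 5.18 = 10.4.
Round up to the next whole participant.

n = 11 per group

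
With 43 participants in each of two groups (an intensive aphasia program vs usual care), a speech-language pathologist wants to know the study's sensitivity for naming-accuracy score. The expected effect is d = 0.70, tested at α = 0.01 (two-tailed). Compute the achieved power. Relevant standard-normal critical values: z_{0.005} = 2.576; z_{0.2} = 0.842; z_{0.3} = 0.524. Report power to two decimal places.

power ≈ 0.75

For two equal groups, power = Φ(d·√(n/2) − z_{α/2}).
d·√(n/2) = 0.70 × √(43/2) = 0.70 × 4.637 = 3.246.
z_β = 3.246 − 2.576 = 0.670.
Power = Φ(0.670) = 0.748.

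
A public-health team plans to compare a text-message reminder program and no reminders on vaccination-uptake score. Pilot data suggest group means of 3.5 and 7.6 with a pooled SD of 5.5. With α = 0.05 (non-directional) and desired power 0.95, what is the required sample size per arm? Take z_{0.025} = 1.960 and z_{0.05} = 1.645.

Cohen's d = |M₁ − M₂| / SD_pooled = |3.5 − 7.6| / 5.5 = 4.1 / 5.5 = 0.745.
For two independent groups with equal n: n = 2·((z_{α/2} + z_β) / d)².
z_{α/2} + z_β = 1.960 + 1.645 = 3.605.
n = 2 × (3.605 / 0.745)² = 2 × 4.839² = 2 × 23.42 = 46.8.
Round up to the next whole participant.

n = 47 per group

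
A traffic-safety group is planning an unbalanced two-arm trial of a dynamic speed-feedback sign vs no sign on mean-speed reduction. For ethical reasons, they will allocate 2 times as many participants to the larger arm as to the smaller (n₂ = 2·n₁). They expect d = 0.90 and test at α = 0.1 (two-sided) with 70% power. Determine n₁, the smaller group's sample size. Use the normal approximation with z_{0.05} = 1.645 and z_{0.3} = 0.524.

With allocation ratio k = n₂/n₁ = 2, Var(x̄₁−x̄₂) = σ²(1/n₁ + 1/(k·n₁)) = σ²·(k+1)/(k·n₁).
So n₁ = (1 + 1/k)·((z_{α/2} + z_β)/d)² = 1.500 × (2.169/0.90)².
n₁ = 1.500 × 5.81 = 8.7.
Round up: n₁ = 9, giving n₂ = 2 × 9 = 18.

n₁ = 9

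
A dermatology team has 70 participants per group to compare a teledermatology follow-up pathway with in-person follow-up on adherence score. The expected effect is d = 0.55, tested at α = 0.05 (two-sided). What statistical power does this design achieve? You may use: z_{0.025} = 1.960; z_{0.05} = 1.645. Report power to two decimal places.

For two equal groups, power = Φ(d·√(n/2) − z_{α/2}).
d·√(n/2) = 0.55 × √(70/2) = 0.55 × 5.916 = 3.254.
z_β = 3.254 − 1.960 = 1.294.
Power = Φ(1.294) = 0.902.

power ≈ 0.90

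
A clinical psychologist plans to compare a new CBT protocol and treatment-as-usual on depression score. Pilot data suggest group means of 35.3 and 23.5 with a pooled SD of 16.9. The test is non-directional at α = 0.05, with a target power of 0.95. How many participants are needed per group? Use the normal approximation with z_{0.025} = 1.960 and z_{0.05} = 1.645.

Cohen's d = |M₁ − M₂| / SD_pooled = |35.3 − 23.5| / 16.9 = 11.8 / 16.9 = 0.698.
For two independent groups with equal n: n = 2·((z_{α/2} + z_β) / d)².
z_{α/2} + z_β = 1.960 + 1.645 = 3.605.
n = 2 × (3.605 / 0.698)² = 2 × 5.165² = 2 × 26.67 = 53.3.
Round up to the next whole participant.

n = 54 per group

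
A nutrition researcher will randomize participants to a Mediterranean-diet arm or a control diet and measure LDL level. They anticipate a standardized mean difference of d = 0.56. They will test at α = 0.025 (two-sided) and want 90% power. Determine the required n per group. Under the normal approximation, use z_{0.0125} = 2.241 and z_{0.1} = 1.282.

n = 80 per group

For two independent groups with equal n: n = 2·((z_{α/2} + z_β) / d)².
z_{α/2} + z_β = 2.241 + 1.282 = 3.523.
n = 2 × (3.523 / 0.56)² = 2 × 6.291² = 2 × 39.58 = 79.2.
Round up to the next whole participant.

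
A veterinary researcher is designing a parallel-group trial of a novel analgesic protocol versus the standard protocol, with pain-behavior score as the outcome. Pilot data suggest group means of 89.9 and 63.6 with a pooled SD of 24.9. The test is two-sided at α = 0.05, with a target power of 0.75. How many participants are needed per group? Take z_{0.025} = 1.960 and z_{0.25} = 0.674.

Cohen's d = |M₁ − M₂| / SD_pooled = |89.9 − 63.6| / 24.9 = 26.3 / 24.9 = 1.056.
For two independent groups with equal n: n = 2·((z_{α/2} + z_β) / d)².
z_{α/2} + z_β = 1.960 + 0.674 = 2.634.
n = 2 × (2.634 / 1.056)² = 2 × 2.494² = 2 × 6.22 = 12.4.
Round up to the next whole participant.

n = 13 per group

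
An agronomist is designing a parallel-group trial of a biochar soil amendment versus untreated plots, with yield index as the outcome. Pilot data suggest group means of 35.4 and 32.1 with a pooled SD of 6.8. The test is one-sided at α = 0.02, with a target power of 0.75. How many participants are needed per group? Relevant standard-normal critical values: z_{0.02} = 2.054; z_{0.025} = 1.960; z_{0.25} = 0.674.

n = 64 per group

Cohen's d = |M₁ − M₂| / SD_pooled = |35.4 − 32.1| / 6.8 = 3.3 / 6.8 = 0.485.
For two independent groups with equal n: n = 2·((z_{α} + z_β) / d)².
z_{α} + z_β = 2.054 + 0.674 = 2.728.
n = 2 × (2.728 / 0.485)² = 2 × 5.625² = 2 × 31.64 = 63.3.
Round up to the next whole participant.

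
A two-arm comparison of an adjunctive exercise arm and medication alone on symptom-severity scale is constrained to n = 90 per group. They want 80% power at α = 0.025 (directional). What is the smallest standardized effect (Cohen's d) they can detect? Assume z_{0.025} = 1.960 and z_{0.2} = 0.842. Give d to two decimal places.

For two independent groups of n = 90 each: d_min = (z_{α} + z_β)·√(2/n).
z-sum = 1.960 + 0.842 = 2.802.
d_min = 2.802 × √(2/90) = 2.802 × 0.1491 = 0.418.

d_min ≈ 0.42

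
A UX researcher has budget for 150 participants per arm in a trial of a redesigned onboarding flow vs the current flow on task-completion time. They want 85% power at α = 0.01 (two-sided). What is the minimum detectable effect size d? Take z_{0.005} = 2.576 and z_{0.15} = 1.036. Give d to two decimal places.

d_min ≈ 0.42

For two independent groups of n = 150 each: d_min = (z_{α/2} + z_β)·√(2/n).
z-sum = 2.576 + 1.036 = 3.612.
d_min = 3.612 × √(2/150) = 3.612 × 0.1155 = 0.417.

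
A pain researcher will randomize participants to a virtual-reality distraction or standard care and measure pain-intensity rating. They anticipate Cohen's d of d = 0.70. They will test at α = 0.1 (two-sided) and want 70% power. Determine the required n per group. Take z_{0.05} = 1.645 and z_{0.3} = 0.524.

For two independent groups with equal n: n = 2·((z_{α/2} + z_β) / d)².
z_{α/2} + z_β = 1.645 + 0.524 = 2.169.
n = 2 × (2.169 / 0.70)² = 2 × 3.099² = 2 × 9.60 = 19.2.
Round up to the next whole participant.

n = 20 per group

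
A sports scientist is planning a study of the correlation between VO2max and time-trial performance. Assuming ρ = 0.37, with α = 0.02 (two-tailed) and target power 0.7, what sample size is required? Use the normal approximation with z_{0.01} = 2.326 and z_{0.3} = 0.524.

n = 57

Fisher's z: C = ½·ln((1+r)/(1−r)) = ½·ln(2.1746) = 0.3884.
n = ((z_{α/2} + z_β)/C)² + 3.
(2.326 + 0.524) / 0.3884 = 2.850 / 0.3884 = 7.338.
n = 7.338² + 3 = 53.84 + 3 = 56.8.
Round up.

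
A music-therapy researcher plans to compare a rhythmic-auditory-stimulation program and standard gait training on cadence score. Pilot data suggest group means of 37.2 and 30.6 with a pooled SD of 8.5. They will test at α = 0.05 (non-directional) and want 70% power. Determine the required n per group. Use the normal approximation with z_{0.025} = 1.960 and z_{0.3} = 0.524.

n = 21 per group

Cohen's d = |M₁ − M₂| / SD_pooled = |37.2 − 30.6| / 8.5 = 6.6 / 8.5 = 0.776.
For two independent groups with equal n: n = 2·((z_{α/2} + z_β) / d)².
z_{α/2} + z_β = 1.960 + 0.524 = 2.484.
n = 2 × (2.484 / 0.776)² = 2 × 3.201² = 2 × 10.25 = 20.5.
Round up to the next whole participant.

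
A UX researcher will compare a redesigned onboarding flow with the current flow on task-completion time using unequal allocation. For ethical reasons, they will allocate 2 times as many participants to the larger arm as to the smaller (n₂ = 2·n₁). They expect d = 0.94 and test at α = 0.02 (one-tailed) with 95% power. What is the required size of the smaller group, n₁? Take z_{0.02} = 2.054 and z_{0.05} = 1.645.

With allocation ratio k = n₂/n₁ = 2, Var(x̄₁−x̄₂) = σ²(1/n₁ + 1/(k·n₁)) = σ²·(k+1)/(k·n₁).
So n₁ = (1 + 1/k)·((z_{α} + z_β)/d)² = 1.500 × (3.699/0.94)².
n₁ = 1.500 × 15.49 = 23.2.
Round up: n₁ = 24, giving n₂ = 2 × 24 = 48.

n₁ = 24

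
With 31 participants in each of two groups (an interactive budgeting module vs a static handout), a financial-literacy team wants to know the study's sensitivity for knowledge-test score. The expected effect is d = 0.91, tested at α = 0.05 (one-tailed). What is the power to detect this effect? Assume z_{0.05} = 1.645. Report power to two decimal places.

For two equal groups, power = Φ(d·√(n/2) − z_{α}).
d·√(n/2) = 0.91 × √(31/2) = 0.91 × 3.937 = 3.583.
z_β = 3.583 − 1.645 = 1.938.
Power = Φ(1.938) = 0.974.

power ≈ 0.97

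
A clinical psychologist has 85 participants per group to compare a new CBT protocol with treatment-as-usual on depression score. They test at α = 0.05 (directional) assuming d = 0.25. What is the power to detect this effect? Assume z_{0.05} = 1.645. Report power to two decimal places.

For two equal groups, power = Φ(d·√(n/2) − z_{α}).
d·√(n/2) = 0.25 × √(85/2) = 0.25 × 6.519 = 1.630.
z_β = 1.630 − 1.645 = -0.015.
Power = Φ(-0.015) = 0.494.

power ≈ 0.49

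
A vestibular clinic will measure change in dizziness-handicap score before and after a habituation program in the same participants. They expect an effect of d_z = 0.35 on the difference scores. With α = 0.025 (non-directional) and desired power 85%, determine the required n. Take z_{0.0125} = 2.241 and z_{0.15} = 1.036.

For a paired (one-sample on differences) test: n = ((z_{α/2} + z_β) / d)².
z_{α/2} + z_β = 2.241 + 1.036 = 3.277.
n = (3.277 / 0.35)² = 9.363² = 87.66.
Round up.

n = 88 pairs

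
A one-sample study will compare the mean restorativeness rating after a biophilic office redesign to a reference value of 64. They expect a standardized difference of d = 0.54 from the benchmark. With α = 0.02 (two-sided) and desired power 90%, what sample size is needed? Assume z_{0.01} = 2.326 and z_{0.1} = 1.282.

For a one-sample test: n = ((z_{α/2} + z_β) / d)².
z_{α/2} + z_β = 2.326 + 1.282 = 3.608.
n = (3.608 / 0.54)² = 6.681² = 44.64.
Round up.

n = 45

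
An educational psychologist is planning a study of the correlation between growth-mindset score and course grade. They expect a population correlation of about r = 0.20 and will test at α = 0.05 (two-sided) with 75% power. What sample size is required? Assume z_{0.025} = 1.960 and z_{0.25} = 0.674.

n = 172

Fisher's z: C = ½·ln((1+r)/(1−r)) = ½·ln(1.5000) = 0.2027.
n = ((z_{α/2} + z_β)/C)² + 3.
(1.960 + 0.674) / 0.2027 = 2.634 / 0.2027 = 12.995.
n = 12.995² + 3 = 168.86 + 3 = 171.9.
Round up.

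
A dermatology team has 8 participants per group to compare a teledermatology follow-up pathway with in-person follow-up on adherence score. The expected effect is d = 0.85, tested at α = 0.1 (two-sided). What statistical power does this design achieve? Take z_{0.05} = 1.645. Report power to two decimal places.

For two equal groups, power = Φ(d·√(n/2) − z_{α/2}).
d·√(n/2) = 0.85 × √(8/2) = 0.85 × 2.000 = 1.700.
z_β = 1.700 − 1.645 = 0.055.
Power = Φ(0.055) = 0.522.

power ≈ 0.52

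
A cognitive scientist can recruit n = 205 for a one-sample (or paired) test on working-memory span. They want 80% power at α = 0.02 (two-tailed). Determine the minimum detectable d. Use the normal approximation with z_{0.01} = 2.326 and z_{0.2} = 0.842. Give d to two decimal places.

For a single sample (or paired design) of n = 205: d_min = (z_{α/2} + z_β)/√n.
z-sum = 2.326 + 0.842 = 3.168.
d_min = 3.168 / √205 = 3.168 / 14.318 = 0.221.

d_min ≈ 0.22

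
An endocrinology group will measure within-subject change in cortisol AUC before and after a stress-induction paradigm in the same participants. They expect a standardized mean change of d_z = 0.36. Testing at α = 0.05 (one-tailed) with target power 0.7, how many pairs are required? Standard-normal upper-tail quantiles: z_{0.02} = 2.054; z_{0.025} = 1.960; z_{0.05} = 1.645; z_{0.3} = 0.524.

For a paired (one-sample on differences) test: n = ((z_{α} + z_β) / d)².
z_{α} + z_β = 1.645 + 0.524 = 2.169.
n = (2.169 / 0.36)² = 6.025² = 36.30.
Round up.

n = 37 pairs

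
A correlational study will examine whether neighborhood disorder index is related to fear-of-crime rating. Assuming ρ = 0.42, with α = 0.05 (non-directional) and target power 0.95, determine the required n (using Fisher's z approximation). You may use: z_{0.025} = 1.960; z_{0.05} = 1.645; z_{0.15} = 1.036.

n = 68

Fisher's z: C = ½·ln((1+r)/(1−r)) = ½·ln(2.4483) = 0.4477.
n = ((z_{α/2} + z_β)/C)² + 3.
(1.960 + 1.645) / 0.4477 = 3.605 / 0.4477 = 8.052.
n = 8.052² + 3 = 64.84 + 3 = 67.8.
Round up.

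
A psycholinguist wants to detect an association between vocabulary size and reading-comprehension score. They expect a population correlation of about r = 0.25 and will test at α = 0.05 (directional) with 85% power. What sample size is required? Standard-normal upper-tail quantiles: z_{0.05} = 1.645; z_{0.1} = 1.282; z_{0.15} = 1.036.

Fisher's z: C = ½·ln((1+r)/(1−r)) = ½·ln(1.6667) = 0.2554.
n = ((z_{α} + z_β)/C)² + 3.
(1.645 + 1.036) / 0.2554 = 2.681 / 0.2554 = 10.497.
n = 10.497² + 3 = 110.19 + 3 = 113.2.
Round up.

n = 114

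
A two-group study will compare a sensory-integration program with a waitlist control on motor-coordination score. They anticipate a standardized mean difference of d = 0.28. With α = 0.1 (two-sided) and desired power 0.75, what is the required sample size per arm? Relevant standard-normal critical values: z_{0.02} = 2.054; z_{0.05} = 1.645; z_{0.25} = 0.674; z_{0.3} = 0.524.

For two independent groups with equal n: n = 2·((z_{α/2} + z_β) / d)².
z_{α/2} + z_β = 1.645 + 0.674 = 2.319.
n = 2 × (2.319 / 0.28)² = 2 × 8.282² = 2 × 68.59 = 137.2.
Round up to the next whole participant.

n = 138 per group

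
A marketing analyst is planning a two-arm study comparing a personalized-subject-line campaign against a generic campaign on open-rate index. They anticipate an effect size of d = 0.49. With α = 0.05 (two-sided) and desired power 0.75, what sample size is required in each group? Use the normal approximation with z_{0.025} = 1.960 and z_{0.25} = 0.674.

n = 58 per group

For two independent groups with equal n: n = 2·((z_{α/2} + z_β) / d)².
z_{α/2} + z_β = 1.960 + 0.674 = 2.634.
n = 2 × (2.634 / 0.49)² = 2 × 5.376² = 2 × 28.90 = 57.8.
Round up to the next whole participant.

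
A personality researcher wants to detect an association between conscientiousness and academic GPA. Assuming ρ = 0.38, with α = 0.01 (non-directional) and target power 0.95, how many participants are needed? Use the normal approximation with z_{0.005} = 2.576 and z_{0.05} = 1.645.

Fisher's z: C = ½·ln((1+r)/(1−r)) = ½·ln(2.2258) = 0.4001.
n = ((z_{α/2} + z_β)/C)² + 3.
(2.576 + 1.645) / 0.4001 = 4.221 / 0.4001 = 10.550.
n = 10.550² + 3 = 111.30 + 3 = 114.3.
Round up.

n = 115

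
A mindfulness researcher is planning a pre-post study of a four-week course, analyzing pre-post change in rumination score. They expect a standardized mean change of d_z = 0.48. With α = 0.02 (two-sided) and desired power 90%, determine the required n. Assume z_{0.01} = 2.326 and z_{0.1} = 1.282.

n = 57 pairs

For a paired (one-sample on differences) test: n = ((z_{α/2} + z_β) / d)².
z_{α/2} + z_β = 2.326 + 1.282 = 3.608.
n = (3.608 / 0.48)² = 7.517² = 56.50.
Round up.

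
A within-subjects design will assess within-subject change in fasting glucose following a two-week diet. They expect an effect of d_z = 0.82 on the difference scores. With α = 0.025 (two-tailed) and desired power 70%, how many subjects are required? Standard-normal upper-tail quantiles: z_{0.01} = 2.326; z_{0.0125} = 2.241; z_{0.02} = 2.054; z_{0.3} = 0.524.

For a paired (one-sample on differences) test: n = ((z_{α/2} + z_β) / d)².
z_{α/2} + z_β = 2.241 + 0.524 = 2.765.
n = (2.765 / 0.82)² = 3.372² = 11.37.
Round up.

n = 12 pairs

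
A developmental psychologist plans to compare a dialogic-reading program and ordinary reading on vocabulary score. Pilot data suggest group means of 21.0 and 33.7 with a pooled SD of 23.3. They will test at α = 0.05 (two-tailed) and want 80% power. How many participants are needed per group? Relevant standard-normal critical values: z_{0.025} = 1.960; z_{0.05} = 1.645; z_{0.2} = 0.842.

n = 53 per group

Cohen's d = |M₁ − M₂| / SD_pooled = |21.0 − 33.7| / 23.3 = 12.7 / 23.3 = 0.545.
For two independent groups with equal n: n = 2·((z_{α/2} + z_β) / d)².
z_{α/2} + z_β = 1.960 + 0.842 = 2.802.
n = 2 × (2.802 / 0.545)² = 2 × 5.141² = 2 × 26.43 = 52.9.
Round up to the next whole participant.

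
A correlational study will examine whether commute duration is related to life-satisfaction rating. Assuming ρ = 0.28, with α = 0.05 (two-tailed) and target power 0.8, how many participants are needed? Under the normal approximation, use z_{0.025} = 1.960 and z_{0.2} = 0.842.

Fisher's z: C = ½·ln((1+r)/(1−r)) = ½·ln(1.7778) = 0.2877.
n = ((z_{α/2} + z_β)/C)² + 3.
(1.960 + 0.842) / 0.2877 = 2.802 / 0.2877 = 9.739.
n = 9.739² + 3 = 94.85 + 3 = 97.9.
Round up.

n = 98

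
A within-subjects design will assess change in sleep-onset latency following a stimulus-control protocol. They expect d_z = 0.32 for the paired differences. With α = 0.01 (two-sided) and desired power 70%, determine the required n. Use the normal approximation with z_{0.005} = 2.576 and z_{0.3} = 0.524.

n = 94 pairs

For a paired (one-sample on differences) test: n = ((z_{α/2} + z_β) / d)².
z_{α/2} + z_β = 2.576 + 0.524 = 3.100.
n = (3.100 / 0.32)² = 9.688² = 93.85.
Round up.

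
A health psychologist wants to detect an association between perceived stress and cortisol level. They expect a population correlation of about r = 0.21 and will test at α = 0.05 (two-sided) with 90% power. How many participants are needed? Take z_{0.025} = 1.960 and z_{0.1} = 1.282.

Fisher's z: C = ½·ln((1+r)/(1−r)) = ½·ln(1.5316) = 0.2132.
n = ((z_{α/2} + z_β)/C)² + 3.
(1.960 + 1.282) / 0.2132 = 3.242 / 0.2132 = 15.206.
n = 15.206² + 3 = 231.23 + 3 = 234.2.
Round up.

n = 235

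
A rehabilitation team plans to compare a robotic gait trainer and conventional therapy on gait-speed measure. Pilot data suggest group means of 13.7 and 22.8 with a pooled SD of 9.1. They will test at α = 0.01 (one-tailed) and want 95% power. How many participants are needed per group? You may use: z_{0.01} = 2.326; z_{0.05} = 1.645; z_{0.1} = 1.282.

Cohen's d = |M₁ − M₂| / SD_pooled = |13.7 − 22.8| / 9.1 = 9.1 / 9.1 = 1.000.
For two independent groups with equal n: n = 2·((z_{α} + z_β) / d)².
z_{α} + z_β = 2.326 + 1.645 = 3.971.
n = 2 × (3.971 / 1.000)² = 2 × 3.971² = 2 × 15.77 = 31.5.
Round up to the next whole participant.

n = 32 per group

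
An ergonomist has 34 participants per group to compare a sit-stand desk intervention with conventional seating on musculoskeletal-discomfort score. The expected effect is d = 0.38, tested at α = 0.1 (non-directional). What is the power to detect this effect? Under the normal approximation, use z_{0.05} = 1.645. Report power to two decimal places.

For two equal groups, power = Φ(d·√(n/2) − z_{α/2}).
d·√(n/2) = 0.38 × √(34/2) = 0.38 × 4.123 = 1.567.
z_β = 1.567 − 1.645 = -0.078.
Power = Φ(-0.078) = 0.469.

power ≈ 0.47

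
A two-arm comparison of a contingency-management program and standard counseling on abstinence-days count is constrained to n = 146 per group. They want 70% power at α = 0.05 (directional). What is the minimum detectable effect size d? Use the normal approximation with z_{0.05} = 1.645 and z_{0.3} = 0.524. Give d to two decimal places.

d_min ≈ 0.25

For two independent groups of n = 146 each: d_min = (z_{α} + z_β)·√(2/n).
z-sum = 1.645 + 0.524 = 2.169.
d_min = 2.169 × √(2/146) = 2.169 × 0.1170 = 0.254.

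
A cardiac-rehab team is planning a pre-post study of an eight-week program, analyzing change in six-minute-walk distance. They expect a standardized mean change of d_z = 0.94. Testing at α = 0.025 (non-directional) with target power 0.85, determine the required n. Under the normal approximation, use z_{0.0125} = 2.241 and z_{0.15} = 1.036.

For a paired (one-sample on differences) test: n = ((z_{α/2} + z_β) / d)².
z_{α/2} + z_β = 2.241 + 1.036 = 3.277.
n = (3.277 / 0.94)² = 3.486² = 12.15.
Round up.

n = 13 pairs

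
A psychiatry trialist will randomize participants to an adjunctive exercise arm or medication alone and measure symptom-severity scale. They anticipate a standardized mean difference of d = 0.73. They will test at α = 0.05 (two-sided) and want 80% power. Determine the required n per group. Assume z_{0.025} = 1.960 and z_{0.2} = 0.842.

For two independent groups with equal n: n = 2·((z_{α/2} + z_β) / d)².
z_{α/2} + z_β = 1.960 + 0.842 = 2.802.
n = 2 × (2.802 / 0.73)² = 2 × 3.838² = 2 × 14.73 = 29.5.
Round up to the next whole participant.

n = 30 per group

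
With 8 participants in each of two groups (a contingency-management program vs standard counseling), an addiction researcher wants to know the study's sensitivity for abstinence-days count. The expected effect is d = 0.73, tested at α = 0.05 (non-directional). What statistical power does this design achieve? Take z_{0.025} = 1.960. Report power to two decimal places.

power ≈ 0.31

For two equal groups, power = Φ(d·√(n/2) − z_{α/2}).
d·√(n/2) = 0.73 × √(8/2) = 0.73 × 2.000 = 1.460.
z_β = 1.460 − 1.960 = -0.500.
Power = Φ(-0.500) = 0.309.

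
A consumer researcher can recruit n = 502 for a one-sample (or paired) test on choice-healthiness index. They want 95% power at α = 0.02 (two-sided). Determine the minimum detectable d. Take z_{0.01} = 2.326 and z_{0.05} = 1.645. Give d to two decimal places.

For a single sample (or paired design) of n = 502: d_min = (z_{α/2} + z_β)/√n.
z-sum = 2.326 + 1.645 = 3.971.
d_min = 3.971 / √502 = 3.971 / 22.405 = 0.177.

d_min ≈ 0.18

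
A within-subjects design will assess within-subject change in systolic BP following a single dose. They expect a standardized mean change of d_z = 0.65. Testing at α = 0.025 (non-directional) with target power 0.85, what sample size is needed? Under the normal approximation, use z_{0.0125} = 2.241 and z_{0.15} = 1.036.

n = 26 pairs

For a paired (one-sample on differences) test: n = ((z_{α/2} + z_β) / d)².
z_{α/2} + z_β = 2.241 + 1.036 = 3.277.
n = (3.277 / 0.65)² = 5.042² = 25.42.
Round up.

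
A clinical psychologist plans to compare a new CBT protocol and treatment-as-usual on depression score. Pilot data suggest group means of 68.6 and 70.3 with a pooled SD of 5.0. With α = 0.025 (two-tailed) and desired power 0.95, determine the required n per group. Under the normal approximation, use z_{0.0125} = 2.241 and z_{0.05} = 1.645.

Cohen's d = |M₁ − M₂| / SD_pooled = |68.6 − 70.3| / 5.0 = 1.7 / 5.0 = 0.340.
For two independent groups with equal n: n = 2·((z_{α/2} + z_β) / d)².
z_{α/2} + z_β = 2.241 + 1.645 = 3.886.
n = 2 × (3.886 / 0.340)² = 2 × 11.429² = 2 × 130.63 = 261.3.
Round up to the next whole participant.

n = 262 per group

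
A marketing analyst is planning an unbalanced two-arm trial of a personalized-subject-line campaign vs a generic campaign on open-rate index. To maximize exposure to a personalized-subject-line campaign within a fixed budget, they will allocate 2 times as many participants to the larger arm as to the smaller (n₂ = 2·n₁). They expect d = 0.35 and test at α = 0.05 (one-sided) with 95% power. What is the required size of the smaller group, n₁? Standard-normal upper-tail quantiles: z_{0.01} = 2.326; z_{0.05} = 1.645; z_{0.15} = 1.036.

n₁ = 133

With allocation ratio k = n₂/n₁ = 2, Var(x̄₁−x̄₂) = σ²(1/n₁ + 1/(k·n₁)) = σ²·(k+1)/(k·n₁).
So n₁ = (1 + 1/k)·((z_{α} + z_β)/d)² = 1.500 × (3.290/0.35)².
n₁ = 1.500 × 88.36 = 132.5.
Round up: n₁ = 133, giving n₂ = 2 × 133 = 266.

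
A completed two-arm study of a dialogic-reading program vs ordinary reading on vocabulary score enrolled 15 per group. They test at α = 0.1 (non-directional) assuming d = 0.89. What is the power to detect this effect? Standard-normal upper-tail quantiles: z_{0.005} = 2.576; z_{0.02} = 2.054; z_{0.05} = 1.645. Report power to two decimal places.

For two equal groups, power = Φ(d·√(n/2) − z_{α/2}).
d·√(n/2) = 0.89 × √(15/2) = 0.89 × 2.739 = 2.437.
z_β = 2.437 − 1.645 = 0.792.
Power = Φ(0.792) = 0.786.

power ≈ 0.79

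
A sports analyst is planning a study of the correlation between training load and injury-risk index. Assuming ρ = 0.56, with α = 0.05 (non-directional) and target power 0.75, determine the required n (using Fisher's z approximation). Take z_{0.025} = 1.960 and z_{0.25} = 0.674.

Fisher's z: C = ½·ln((1+r)/(1−r)) = ½·ln(3.5455) = 0.6328.
n = ((z_{α/2} + z_β)/C)² + 3.
(1.960 + 0.674) / 0.6328 = 2.634 / 0.6328 = 4.162.
n = 4.162² + 3 = 17.33 + 3 = 20.3.
Round up.

n = 21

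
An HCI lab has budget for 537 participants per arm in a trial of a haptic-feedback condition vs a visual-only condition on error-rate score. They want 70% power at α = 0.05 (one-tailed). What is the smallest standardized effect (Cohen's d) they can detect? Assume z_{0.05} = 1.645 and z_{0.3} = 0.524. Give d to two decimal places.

d_min ≈ 0.13

For two independent groups of n = 537 each: d_min = (z_{α} + z_β)·√(2/n).
z-sum = 1.645 + 0.524 = 2.169.
d_min = 2.169 × √(2/537) = 2.169 × 0.0610 = 0.132.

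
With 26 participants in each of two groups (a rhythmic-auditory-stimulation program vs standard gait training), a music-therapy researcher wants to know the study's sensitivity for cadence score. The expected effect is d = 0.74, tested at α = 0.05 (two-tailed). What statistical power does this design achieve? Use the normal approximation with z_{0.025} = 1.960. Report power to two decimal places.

power ≈ 0.76

For two equal groups, power = Φ(d·√(n/2) − z_{α/2}).
d·√(n/2) = 0.74 × √(26/2) = 0.74 × 3.606 = 2.668.
z_β = 2.668 − 1.960 = 0.708.
Power = Φ(0.708) = 0.761.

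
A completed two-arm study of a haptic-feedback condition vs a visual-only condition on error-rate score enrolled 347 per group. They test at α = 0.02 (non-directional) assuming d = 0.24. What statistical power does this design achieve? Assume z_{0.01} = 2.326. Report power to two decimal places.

For two equal groups, power = Φ(d·√(n/2) − z_{α/2}).
d·√(n/2) = 0.24 × √(347/2) = 0.24 × 13.172 = 3.161.
z_β = 3.161 − 2.326 = 0.835.
Power = Φ(0.835) = 0.798.

power ≈ 0.80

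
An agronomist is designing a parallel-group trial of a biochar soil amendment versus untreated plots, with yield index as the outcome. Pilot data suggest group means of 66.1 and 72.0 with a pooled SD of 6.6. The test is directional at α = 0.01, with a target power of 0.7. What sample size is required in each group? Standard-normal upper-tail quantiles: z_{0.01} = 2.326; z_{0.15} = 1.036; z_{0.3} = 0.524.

Cohen's d = |M₁ − M₂| / SD_pooled = |66.1 − 72.0| / 6.6 = 5.9 / 6.6 = 0.894.
For two independent groups with equal n: n = 2·((z_{α} + z_β) / d)².
z_{α} + z_β = 2.326 + 0.524 = 2.850.
n = 2 × (2.850 / 0.894)² = 2 × 3.188² = 2 × 10.16 = 20.3.
Round up to the next whole participant.

n = 21 per group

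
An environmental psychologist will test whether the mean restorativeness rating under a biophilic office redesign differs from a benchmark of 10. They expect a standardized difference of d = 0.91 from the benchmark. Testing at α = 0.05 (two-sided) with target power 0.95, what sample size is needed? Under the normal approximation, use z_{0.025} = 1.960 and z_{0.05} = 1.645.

n = 16

For a one-sample test: n = ((z_{α/2} + z_β) / d)².
z_{α/2} + z_β = 1.960 + 1.645 = 3.605.
n = (3.605 / 0.91)² = 3.962² = 15.69.
Round up.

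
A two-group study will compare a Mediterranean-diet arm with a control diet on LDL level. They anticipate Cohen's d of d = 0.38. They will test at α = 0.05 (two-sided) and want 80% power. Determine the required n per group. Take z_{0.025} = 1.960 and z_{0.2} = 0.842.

n = 109 per group

For two independent groups with equal n: n = 2·((z_{α/2} + z_β) / d)².
z_{α/2} + z_β = 1.960 + 0.842 = 2.802.
n = 2 × (2.802 / 0.38)² = 2 × 7.374² = 2 × 54.37 = 108.7.
Round up to the next whole participant.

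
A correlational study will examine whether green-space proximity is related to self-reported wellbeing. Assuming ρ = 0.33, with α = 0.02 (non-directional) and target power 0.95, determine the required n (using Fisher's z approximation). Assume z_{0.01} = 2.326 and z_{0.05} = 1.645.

Fisher's z: C = ½·ln((1+r)/(1−r)) = ½·ln(1.9851) = 0.3428.
n = ((z_{α/2} + z_β)/C)² + 3.
(2.326 + 1.645) / 0.3428 = 3.971 / 0.3428 = 11.584.
n = 11.584² + 3 = 134.19 + 3 = 137.2.
Round up.

n = 138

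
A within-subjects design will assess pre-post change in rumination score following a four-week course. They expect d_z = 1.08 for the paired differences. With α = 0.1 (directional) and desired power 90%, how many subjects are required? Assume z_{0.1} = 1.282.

For a paired (one-sample on differences) test: n = ((z_{α} + z_β) / d)².
z_{α} + z_β = 1.282 + 1.282 = 2.564.
n = (2.564 / 1.08)² = 2.374² = 5.64.
Round up.

n = 6 pairs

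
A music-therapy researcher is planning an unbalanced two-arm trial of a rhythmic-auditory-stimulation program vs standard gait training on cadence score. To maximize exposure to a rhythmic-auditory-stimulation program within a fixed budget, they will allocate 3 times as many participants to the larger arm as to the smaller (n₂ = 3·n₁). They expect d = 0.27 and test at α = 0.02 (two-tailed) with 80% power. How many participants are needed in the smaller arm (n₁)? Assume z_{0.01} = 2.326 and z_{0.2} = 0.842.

n₁ = 184

With allocation ratio k = n₂/n₁ = 3, Var(x̄₁−x̄₂) = σ²(1/n₁ + 1/(k·n₁)) = σ²·(k+1)/(k·n₁).
So n₁ = (1 + 1/k)·((z_{α/2} + z_β)/d)² = 1.333 × (3.168/0.27)².
n₁ = 1.333 × 137.67 = 183.6.
Round up: n₁ = 184, giving n₂ = 3 × 184 = 552.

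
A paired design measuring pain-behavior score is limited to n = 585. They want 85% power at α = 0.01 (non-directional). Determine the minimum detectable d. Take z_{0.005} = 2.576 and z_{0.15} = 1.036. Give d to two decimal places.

For a single sample (or paired design) of n = 585: d_min = (z_{α/2} + z_β)/√n.
z-sum = 2.576 + 1.036 = 3.612.
d_min = 3.612 / √585 = 3.612 / 24.187 = 0.149.

d_min ≈ 0.15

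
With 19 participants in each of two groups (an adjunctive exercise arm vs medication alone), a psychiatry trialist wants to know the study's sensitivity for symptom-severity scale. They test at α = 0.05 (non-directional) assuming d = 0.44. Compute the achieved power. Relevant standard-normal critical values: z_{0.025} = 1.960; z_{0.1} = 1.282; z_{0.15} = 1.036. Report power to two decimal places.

power ≈ 0.27

For two equal groups, power = Φ(d·√(n/2) − z_{α/2}).
d·√(n/2) = 0.44 × √(19/2) = 0.44 × 3.082 = 1.356.
z_β = 1.356 − 1.960 = -0.604.
Power = Φ(-0.604) = 0.273.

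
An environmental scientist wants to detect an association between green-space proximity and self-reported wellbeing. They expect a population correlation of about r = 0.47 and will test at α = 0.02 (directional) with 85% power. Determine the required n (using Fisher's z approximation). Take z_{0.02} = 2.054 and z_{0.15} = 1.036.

Fisher's z: C = ½·ln((1+r)/(1−r)) = ½·ln(2.7736) = 0.5101.
n = ((z_{α} + z_β)/C)² + 3.
(2.054 + 1.036) / 0.5101 = 3.090 / 0.5101 = 6.058.
n = 6.058² + 3 = 36.69 + 3 = 39.7.
Round up.

n = 40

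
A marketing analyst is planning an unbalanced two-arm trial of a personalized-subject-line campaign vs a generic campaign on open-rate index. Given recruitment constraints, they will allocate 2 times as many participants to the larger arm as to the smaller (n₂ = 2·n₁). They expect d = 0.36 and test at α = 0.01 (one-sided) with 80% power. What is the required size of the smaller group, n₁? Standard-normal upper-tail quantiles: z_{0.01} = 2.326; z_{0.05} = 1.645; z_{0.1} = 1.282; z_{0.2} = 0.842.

n₁ = 117

With allocation ratio k = n₂/n₁ = 2, Var(x̄₁−x̄₂) = σ²(1/n₁ + 1/(k·n₁)) = σ²·(k+1)/(k·n₁).
So n₁ = (1 + 1/k)·((z_{α} + z_β)/d)² = 1.500 × (3.168/0.36)².
n₁ = 1.500 × 77.44 = 116.2.
Round up: n₁ = 117, giving n₂ = 2 × 117 = 234.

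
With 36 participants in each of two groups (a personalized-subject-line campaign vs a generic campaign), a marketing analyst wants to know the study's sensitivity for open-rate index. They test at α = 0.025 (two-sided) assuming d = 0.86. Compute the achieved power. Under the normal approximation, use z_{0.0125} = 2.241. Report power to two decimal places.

For two equal groups, power = Φ(d·√(n/2) − z_{α/2}).
d·√(n/2) = 0.86 × √(36/2) = 0.86 × 4.243 = 3.649.
z_β = 3.649 − 2.241 = 1.408.
Power = Φ(1.408) = 0.920.

power ≈ 0.92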